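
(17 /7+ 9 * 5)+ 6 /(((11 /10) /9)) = 7432 /77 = 96.52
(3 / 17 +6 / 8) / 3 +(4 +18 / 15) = 1873 / 340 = 5.51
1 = 1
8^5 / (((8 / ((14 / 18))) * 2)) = 14336 / 9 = 1592.89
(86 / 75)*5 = 86 / 15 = 5.73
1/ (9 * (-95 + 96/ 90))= -5/ 4227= -0.00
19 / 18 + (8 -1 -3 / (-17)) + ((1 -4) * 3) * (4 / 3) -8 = -3601 / 306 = -11.77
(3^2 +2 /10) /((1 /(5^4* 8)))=46000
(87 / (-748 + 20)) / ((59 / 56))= -87 / 767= -0.11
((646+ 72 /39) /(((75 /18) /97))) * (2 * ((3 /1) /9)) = 3267736 /325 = 10054.57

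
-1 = -1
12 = 12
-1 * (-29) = 29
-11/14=-0.79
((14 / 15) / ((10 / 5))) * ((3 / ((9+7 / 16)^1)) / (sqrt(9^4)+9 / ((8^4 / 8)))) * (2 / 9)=114688 / 281863395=0.00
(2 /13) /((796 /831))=0.16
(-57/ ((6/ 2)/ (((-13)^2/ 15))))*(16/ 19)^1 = -2704/ 15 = -180.27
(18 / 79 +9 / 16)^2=998001 / 1597696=0.62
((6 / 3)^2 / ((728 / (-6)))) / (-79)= 3 / 7189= 0.00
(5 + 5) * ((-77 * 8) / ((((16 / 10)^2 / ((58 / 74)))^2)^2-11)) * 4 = -972511375000000 / 4057729409843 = -239.67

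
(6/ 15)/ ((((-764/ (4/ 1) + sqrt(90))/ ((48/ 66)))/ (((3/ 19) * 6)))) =-55008/ 38028595 - 864 * sqrt(10)/ 38028595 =-0.00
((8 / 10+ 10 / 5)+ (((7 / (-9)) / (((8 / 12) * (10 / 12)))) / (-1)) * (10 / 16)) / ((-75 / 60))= -147 / 50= -2.94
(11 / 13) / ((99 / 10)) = 10 / 117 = 0.09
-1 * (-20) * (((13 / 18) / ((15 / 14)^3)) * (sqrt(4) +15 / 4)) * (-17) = -6973876 / 6075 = -1147.96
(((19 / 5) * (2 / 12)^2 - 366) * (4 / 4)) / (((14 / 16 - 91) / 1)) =131722 / 32445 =4.06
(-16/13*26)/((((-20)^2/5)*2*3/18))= -6/5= -1.20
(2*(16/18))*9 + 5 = 21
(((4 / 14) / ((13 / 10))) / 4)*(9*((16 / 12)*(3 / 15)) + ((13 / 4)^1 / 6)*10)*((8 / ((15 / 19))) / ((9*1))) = 2546 / 5265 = 0.48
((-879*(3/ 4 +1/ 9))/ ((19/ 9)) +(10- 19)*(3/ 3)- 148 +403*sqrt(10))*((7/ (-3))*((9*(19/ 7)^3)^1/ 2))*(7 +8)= 636495345/ 392- 124387965*sqrt(10)/ 98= -2390055.58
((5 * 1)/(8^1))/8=5/64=0.08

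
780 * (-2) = -1560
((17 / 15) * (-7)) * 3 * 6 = -714 / 5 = -142.80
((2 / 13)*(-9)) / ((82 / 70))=-630 / 533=-1.18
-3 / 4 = -0.75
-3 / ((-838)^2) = -3 / 702244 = -0.00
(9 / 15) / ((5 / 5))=3 / 5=0.60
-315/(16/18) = -2835/8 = -354.38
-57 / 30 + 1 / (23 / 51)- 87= -86.68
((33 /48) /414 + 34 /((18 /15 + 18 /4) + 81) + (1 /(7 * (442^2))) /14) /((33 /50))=156075961175 /261568170864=0.60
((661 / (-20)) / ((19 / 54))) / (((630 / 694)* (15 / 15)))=-688101 / 6650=-103.47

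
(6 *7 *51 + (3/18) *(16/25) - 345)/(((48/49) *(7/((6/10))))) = 943481/6000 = 157.25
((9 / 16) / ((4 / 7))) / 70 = 9 / 640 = 0.01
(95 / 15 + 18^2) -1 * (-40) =1111 / 3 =370.33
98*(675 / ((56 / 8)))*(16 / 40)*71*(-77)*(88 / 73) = -1818542880 / 73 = -24911546.30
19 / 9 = 2.11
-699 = -699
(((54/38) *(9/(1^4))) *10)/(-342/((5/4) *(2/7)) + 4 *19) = -6075/41876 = -0.15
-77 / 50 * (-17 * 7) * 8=36652 / 25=1466.08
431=431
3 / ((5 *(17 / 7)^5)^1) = 50421 / 7099285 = 0.01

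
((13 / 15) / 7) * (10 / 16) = 0.08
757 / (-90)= -757 / 90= -8.41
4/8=1/2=0.50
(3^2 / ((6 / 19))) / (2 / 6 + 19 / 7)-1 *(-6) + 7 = 2861 / 128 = 22.35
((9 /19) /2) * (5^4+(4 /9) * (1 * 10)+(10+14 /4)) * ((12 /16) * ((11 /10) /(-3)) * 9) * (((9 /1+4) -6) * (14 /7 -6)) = 8020089 /760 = 10552.75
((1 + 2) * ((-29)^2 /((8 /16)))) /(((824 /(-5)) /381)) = -4806315 /412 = -11665.81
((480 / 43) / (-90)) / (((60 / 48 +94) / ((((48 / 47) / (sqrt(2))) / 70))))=-256 * sqrt(2) / 26950035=-0.00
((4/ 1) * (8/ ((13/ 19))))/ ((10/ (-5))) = -304/ 13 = -23.38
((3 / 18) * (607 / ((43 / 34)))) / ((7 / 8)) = 82552 / 903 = 91.42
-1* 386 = -386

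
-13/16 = -0.81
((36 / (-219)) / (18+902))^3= -27 / 4733169839000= -0.00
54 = 54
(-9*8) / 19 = -72 / 19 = -3.79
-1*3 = -3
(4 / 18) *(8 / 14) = 8 / 63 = 0.13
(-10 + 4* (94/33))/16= 23/264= 0.09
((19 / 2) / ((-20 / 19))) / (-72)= 361 / 2880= 0.13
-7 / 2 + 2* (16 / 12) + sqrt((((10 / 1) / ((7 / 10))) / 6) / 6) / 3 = -5 / 6 + 5* sqrt(7) / 63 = -0.62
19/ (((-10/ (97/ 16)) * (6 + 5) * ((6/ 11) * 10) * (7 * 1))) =-1843/ 67200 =-0.03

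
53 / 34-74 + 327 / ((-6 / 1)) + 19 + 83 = -424 / 17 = -24.94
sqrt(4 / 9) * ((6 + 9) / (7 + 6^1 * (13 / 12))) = 20 / 27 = 0.74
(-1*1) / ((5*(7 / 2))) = -2 / 35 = -0.06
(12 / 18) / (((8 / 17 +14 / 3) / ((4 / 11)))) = 68 / 1441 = 0.05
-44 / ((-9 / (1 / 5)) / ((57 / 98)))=418 / 735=0.57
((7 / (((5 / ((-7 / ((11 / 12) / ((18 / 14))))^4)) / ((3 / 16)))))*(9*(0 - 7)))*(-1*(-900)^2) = 1822425980256000 / 14641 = 124474146592.17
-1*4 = -4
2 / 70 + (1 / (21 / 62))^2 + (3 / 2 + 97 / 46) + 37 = 2502979 / 50715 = 49.35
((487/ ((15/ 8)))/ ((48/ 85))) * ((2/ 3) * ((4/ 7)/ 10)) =16558/ 945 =17.52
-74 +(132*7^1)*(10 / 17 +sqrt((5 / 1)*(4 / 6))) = 2156.51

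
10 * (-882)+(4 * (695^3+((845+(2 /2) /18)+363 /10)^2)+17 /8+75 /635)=2769070775005919 /2057400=1345907832.70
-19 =-19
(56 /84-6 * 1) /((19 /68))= -1088 /57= -19.09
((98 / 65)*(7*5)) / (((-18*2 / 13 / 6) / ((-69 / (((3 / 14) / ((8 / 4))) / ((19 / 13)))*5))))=20984740 / 39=538070.26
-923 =-923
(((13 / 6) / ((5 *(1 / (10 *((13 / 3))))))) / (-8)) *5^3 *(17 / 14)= -359125 / 1008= -356.27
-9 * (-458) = 4122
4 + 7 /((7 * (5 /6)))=26 /5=5.20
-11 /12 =-0.92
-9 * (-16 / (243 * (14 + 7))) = 16 / 567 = 0.03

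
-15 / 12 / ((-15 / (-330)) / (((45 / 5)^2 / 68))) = -4455 / 136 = -32.76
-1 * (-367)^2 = -134689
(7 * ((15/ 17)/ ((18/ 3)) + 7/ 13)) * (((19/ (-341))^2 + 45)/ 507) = 1849867621/ 4342979069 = 0.43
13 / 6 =2.17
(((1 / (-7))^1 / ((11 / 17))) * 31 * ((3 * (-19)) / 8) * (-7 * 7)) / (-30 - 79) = 210273 / 9592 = 21.92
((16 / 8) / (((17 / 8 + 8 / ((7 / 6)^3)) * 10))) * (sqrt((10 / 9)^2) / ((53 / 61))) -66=-618443942 / 9375435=-65.96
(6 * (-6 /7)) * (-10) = 360 /7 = 51.43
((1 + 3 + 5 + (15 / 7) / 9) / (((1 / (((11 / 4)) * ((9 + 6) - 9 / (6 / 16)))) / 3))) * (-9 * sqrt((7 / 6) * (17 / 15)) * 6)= 86427 * sqrt(1190) / 70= 42591.69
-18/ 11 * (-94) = 1692/ 11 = 153.82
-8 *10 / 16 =-5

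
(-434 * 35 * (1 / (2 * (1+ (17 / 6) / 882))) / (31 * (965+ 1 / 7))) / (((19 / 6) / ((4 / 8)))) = -0.04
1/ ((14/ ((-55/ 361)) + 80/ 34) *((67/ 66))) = -10285/ 934851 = -0.01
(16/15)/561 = 16/8415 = 0.00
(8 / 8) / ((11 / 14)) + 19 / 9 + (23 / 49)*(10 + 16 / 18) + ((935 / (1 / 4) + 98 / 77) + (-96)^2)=1283611 / 99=12965.77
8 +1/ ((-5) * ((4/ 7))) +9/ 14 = 1161/ 140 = 8.29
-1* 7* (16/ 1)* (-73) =8176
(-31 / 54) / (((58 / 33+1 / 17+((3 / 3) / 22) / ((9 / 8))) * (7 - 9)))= 5797 / 37500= 0.15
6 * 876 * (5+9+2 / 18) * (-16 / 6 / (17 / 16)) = -9493504 / 51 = -186147.14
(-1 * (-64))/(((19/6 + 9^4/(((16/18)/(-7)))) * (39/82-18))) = 41984/593937487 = 0.00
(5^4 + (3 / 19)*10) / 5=2381 / 19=125.32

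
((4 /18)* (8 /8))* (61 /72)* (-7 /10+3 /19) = -6283 /61560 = -0.10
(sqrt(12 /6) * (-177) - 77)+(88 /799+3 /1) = -177 * sqrt(2) - 59038 /799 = -324.21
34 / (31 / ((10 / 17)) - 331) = -340 / 2783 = -0.12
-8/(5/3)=-24/5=-4.80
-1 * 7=-7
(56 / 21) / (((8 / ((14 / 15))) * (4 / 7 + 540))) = 49 / 85140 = 0.00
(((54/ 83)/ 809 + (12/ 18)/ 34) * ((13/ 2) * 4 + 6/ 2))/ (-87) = -69901/ 10273491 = -0.01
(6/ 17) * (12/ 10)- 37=-3109/ 85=-36.58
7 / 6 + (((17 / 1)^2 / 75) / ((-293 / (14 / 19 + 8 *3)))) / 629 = 2402023 / 2059790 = 1.17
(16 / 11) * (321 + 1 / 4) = 5140 / 11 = 467.27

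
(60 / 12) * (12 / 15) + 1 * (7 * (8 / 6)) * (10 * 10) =2812 / 3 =937.33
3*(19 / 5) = 57 / 5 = 11.40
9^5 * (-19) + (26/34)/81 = -1544898974/1377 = -1121930.99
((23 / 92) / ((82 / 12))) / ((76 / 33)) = 99 / 6232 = 0.02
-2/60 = -1/30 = -0.03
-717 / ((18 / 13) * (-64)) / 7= 3107 / 2688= 1.16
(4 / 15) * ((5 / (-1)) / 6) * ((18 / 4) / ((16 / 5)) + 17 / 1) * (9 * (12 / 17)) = -1767 / 68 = -25.99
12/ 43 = 0.28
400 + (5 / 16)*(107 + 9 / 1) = 1745 / 4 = 436.25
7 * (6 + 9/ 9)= 49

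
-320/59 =-5.42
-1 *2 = -2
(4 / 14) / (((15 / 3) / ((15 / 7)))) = 6 / 49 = 0.12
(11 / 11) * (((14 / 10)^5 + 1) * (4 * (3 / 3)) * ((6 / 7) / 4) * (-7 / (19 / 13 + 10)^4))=-3415667112 / 1540263753125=-0.00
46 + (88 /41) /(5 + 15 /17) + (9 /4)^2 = 843409 /16400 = 51.43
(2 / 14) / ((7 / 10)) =10 / 49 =0.20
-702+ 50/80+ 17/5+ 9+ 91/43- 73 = -1306957/1720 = -759.86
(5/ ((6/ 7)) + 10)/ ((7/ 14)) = 95/ 3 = 31.67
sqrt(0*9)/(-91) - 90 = -90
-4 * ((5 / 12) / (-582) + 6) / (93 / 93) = -41899 / 1746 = -24.00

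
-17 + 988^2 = 976127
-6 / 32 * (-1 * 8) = 3 / 2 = 1.50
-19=-19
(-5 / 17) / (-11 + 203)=-5 / 3264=-0.00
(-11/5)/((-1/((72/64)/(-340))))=-99/13600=-0.01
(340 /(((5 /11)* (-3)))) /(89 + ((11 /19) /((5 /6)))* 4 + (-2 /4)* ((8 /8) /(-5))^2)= -710600 /261513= -2.72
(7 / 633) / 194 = 7 / 122802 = 0.00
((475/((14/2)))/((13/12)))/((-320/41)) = -11685/1456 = -8.03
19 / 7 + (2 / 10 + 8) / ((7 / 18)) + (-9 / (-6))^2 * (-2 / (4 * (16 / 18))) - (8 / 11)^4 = 104265531 / 4685120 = 22.25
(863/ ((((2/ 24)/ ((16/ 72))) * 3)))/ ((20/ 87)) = 50054/ 15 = 3336.93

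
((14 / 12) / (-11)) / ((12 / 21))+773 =204023 / 264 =772.81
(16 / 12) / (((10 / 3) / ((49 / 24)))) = 49 / 60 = 0.82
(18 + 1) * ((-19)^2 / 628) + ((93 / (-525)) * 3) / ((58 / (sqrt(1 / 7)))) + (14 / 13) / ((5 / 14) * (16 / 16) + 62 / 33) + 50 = 517842015 / 8433412 - 93 * sqrt(7) / 71050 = 61.40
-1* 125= -125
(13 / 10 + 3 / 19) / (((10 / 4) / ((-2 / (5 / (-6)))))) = 1.40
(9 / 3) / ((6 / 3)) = 3 / 2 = 1.50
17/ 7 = 2.43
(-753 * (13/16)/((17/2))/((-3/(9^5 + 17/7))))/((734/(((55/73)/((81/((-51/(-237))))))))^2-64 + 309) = 8670214374250/822924706428920543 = 0.00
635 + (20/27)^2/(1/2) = 463715/729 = 636.10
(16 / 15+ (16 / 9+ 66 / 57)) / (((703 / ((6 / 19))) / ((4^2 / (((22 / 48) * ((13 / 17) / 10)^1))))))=29785088 / 36290969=0.82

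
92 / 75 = 1.23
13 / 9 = 1.44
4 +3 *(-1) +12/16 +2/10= 39/20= 1.95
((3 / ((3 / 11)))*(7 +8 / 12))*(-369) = -31119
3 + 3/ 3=4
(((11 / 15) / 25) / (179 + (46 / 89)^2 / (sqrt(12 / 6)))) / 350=123539472529 / 263854750051331250-46092299 * sqrt(2) / 131927375025665625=0.00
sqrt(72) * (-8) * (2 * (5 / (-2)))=240 * sqrt(2)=339.41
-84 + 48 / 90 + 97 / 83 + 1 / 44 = -82.28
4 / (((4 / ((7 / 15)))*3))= 7 / 45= 0.16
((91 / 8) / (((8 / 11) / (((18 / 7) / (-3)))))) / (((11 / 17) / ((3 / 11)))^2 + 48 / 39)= -14505777 / 7422368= -1.95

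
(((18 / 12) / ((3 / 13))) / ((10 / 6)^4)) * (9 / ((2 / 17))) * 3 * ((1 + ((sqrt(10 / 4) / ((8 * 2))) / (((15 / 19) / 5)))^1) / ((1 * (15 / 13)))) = 13264641 * sqrt(10) / 400000 + 2094417 / 12500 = 272.42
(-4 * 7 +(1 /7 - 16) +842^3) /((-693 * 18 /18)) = -4178633509 /4851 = -861396.31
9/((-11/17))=-153/11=-13.91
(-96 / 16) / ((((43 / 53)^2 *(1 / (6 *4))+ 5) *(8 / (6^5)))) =-393170112 / 338929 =-1160.04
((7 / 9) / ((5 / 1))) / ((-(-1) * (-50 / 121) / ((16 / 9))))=-6776 / 10125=-0.67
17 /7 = 2.43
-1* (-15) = 15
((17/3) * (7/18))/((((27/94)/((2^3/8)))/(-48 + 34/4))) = -441847/1458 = -303.05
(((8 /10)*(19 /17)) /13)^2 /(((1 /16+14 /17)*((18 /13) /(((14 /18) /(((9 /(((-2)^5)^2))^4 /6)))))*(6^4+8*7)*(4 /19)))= 422326814275272704 /39862986400575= 10594.46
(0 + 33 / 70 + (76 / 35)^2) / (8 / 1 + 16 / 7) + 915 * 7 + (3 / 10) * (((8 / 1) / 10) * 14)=161503379 / 25200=6408.86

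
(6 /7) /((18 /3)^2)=0.02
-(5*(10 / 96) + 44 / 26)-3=-5.21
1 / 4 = 0.25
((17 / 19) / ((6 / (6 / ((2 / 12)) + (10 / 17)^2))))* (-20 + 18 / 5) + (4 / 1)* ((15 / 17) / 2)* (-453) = -4303814 / 4845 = -888.30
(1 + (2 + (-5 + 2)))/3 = 0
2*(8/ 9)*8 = 128/ 9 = 14.22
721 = 721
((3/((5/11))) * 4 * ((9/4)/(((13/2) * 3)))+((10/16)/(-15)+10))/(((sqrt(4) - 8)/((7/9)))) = -142009/84240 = -1.69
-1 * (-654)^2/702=-23762/39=-609.28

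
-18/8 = -9/4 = -2.25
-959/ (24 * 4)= -959/ 96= -9.99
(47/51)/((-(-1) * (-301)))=-0.00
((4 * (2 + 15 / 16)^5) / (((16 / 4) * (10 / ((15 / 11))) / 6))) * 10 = 10320525315 / 5767168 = 1789.53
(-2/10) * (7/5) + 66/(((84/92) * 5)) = 2481/175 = 14.18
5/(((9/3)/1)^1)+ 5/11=70/33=2.12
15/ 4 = 3.75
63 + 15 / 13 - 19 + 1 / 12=7057 / 156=45.24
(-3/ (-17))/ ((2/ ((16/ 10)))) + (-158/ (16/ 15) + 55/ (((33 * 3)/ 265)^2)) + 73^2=3377839081/ 605880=5575.10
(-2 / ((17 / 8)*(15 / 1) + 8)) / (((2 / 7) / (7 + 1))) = -448 / 319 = -1.40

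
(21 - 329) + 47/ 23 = -7037/ 23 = -305.96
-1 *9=-9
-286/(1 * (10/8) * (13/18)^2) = -28512/65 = -438.65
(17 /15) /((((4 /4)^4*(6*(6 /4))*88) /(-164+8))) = -221 /990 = -0.22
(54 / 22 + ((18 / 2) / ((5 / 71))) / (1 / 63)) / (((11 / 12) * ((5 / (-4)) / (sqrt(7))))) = -18596.51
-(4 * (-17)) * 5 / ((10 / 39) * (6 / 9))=1989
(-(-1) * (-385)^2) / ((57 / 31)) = 4594975 / 57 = 80613.60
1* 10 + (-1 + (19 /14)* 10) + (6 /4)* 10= 263 /7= 37.57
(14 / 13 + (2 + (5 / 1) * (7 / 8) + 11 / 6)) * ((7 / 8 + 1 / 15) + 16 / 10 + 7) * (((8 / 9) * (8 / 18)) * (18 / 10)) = 663413 / 10530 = 63.00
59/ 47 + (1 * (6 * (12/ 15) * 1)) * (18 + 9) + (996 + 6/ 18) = 794668/ 705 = 1127.19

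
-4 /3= -1.33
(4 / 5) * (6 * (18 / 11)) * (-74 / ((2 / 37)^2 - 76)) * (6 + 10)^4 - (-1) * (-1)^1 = 39835060621 / 79475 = 501227.56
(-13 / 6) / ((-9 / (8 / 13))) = 4 / 27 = 0.15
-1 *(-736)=736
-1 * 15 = -15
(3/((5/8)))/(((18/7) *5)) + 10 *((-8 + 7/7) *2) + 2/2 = -10397/75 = -138.63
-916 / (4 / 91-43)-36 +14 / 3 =-13042 / 1303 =-10.01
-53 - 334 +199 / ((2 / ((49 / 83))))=-54491 / 166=-328.26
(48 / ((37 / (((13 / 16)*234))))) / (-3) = -3042 / 37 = -82.22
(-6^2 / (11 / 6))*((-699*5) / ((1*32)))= 94365 / 44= 2144.66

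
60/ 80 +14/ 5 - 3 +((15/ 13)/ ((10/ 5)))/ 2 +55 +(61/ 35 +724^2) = 477052559/ 910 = 524233.58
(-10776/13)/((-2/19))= 102372/13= 7874.77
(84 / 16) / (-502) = -21 / 2008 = -0.01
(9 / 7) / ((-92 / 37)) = -333 / 644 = -0.52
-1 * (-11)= 11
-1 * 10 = -10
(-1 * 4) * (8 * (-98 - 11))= 3488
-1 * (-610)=610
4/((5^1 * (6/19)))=38/15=2.53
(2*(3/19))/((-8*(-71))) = 3/5396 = 0.00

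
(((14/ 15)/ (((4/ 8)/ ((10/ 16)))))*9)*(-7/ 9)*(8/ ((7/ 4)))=-112/ 3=-37.33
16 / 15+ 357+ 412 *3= 23911 / 15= 1594.07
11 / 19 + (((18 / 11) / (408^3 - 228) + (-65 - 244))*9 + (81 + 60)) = -6244285382933 / 2365778426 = -2639.42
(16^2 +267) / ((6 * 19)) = 523 / 114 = 4.59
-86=-86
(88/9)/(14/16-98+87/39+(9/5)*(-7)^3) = -45760/3333537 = -0.01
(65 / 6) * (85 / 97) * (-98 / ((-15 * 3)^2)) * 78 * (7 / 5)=-1970878 / 39285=-50.17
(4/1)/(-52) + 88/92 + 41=12522/299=41.88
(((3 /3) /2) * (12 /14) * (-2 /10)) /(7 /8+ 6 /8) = -24 /455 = -0.05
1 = 1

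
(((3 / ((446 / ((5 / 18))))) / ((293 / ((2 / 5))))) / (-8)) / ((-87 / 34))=17 / 136427832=0.00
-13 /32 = -0.41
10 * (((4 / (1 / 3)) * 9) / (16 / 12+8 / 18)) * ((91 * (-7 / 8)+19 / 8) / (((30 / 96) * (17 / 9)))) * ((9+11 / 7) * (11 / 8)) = -275043681 / 238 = -1155645.72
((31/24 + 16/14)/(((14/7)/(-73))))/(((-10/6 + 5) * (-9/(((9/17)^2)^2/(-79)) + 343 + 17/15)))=-53217/18755296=-0.00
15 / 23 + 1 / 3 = 68 / 69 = 0.99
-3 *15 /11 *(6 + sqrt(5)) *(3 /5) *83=-13446 /11 - 2241 *sqrt(5) /11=-1677.91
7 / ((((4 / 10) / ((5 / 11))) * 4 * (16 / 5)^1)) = 875 / 1408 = 0.62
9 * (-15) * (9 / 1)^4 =-885735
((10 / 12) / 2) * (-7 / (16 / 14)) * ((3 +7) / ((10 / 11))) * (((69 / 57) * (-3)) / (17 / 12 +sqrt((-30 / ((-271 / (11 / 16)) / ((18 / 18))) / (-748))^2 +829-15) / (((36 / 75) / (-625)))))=-17847805937500 * sqrt(17691342321889) / 27354777313401069641953-2862740097472640 / 27354777313401069641953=-0.00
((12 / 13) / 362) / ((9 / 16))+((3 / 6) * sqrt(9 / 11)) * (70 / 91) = 32 / 7059+15 * sqrt(11) / 143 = 0.35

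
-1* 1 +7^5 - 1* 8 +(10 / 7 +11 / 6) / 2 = 1411169 / 84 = 16799.63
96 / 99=32 / 33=0.97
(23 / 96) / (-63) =-23 / 6048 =-0.00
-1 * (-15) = 15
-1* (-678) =678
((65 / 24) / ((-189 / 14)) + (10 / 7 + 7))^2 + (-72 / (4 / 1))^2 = 391.70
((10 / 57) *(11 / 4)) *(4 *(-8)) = -880 / 57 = -15.44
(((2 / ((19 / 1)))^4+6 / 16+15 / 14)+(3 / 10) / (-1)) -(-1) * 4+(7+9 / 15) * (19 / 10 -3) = -586291779 / 182449400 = -3.21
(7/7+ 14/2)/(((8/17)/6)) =102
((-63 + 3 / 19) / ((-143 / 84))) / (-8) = -12537 / 2717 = -4.61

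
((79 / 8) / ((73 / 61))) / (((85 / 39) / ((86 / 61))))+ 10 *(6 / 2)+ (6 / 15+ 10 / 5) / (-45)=13136389 / 372300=35.28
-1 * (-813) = 813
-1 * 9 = -9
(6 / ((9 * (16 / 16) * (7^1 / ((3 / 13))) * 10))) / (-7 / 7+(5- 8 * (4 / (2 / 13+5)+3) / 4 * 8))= -67 / 1719900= -0.00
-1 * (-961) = 961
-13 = -13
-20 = -20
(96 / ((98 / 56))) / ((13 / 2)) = 768 / 91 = 8.44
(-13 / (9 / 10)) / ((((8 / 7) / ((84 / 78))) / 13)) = -3185 / 18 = -176.94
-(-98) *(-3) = -294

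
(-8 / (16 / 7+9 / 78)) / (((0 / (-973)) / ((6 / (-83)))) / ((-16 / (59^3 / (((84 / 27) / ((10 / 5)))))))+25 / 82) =-119392 / 10925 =-10.93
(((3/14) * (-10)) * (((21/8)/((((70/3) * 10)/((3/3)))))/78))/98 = -9/2853760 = -0.00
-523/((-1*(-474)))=-523/474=-1.10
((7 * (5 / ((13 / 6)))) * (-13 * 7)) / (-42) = 35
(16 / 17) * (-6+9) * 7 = 336 / 17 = 19.76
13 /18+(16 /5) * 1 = 353 /90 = 3.92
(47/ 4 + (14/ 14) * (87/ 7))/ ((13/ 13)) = 24.18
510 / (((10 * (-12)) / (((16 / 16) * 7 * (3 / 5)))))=-357 / 20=-17.85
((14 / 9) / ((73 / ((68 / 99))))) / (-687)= -952 / 44684541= -0.00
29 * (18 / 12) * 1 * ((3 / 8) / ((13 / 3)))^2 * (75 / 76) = 528525 / 1644032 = 0.32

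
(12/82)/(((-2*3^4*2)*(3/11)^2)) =-121/19926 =-0.01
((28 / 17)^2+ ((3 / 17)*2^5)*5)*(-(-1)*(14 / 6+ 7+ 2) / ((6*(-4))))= -2236 / 153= -14.61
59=59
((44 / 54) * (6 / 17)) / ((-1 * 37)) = -44 / 5661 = -0.01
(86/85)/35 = 86/2975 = 0.03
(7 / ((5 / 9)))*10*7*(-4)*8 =-28224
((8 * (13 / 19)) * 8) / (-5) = -832 / 95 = -8.76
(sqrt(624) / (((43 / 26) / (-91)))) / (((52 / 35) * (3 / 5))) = -31850 * sqrt(39) / 129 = -1541.89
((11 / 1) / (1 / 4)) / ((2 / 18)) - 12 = 384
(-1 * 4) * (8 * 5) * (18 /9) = -320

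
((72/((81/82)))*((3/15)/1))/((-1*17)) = -656/765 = -0.86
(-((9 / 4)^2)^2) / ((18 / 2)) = -729 / 256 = -2.85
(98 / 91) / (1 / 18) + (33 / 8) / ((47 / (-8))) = 11415 / 611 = 18.68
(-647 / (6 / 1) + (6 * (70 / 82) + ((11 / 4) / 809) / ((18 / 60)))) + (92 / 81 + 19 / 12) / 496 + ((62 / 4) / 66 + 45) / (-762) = -765162932031539 / 7446556193472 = -102.75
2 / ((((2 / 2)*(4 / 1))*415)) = 1 / 830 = 0.00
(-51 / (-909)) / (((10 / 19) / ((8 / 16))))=323 / 6060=0.05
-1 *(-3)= 3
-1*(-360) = 360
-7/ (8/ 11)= -77/ 8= -9.62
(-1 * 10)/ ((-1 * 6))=5/ 3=1.67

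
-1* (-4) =4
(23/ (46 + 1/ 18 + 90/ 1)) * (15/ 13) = 6210/ 31837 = 0.20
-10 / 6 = -5 / 3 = -1.67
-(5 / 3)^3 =-125 / 27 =-4.63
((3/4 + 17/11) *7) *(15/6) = 3535/88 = 40.17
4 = 4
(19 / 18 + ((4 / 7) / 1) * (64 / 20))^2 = 3301489 / 396900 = 8.32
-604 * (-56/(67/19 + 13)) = 321328/157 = 2046.68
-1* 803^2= -644809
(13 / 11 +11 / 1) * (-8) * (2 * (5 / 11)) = -10720 / 121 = -88.60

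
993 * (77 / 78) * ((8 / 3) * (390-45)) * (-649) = -7608888980 / 13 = -585299152.31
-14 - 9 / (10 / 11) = -239 / 10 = -23.90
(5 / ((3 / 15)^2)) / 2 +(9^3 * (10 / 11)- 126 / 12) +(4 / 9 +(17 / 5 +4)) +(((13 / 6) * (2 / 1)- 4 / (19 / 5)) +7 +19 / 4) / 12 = 108921077 / 150480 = 723.82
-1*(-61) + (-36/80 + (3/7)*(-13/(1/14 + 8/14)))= 3113/60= 51.88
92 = 92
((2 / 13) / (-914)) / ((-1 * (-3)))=-1 / 17823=-0.00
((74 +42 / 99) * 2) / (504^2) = 0.00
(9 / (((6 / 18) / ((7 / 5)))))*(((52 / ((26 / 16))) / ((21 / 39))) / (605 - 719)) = -1872 / 95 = -19.71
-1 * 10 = -10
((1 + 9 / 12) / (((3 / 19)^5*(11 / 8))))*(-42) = -485315404 / 891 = -544686.20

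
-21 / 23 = -0.91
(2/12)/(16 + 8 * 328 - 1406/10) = 5/74982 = 0.00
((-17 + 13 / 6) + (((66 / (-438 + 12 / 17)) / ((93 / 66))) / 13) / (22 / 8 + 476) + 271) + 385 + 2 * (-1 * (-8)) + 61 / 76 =15938339973663 / 24223532060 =657.97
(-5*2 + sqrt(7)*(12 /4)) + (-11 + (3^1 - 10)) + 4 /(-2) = -30 + 3*sqrt(7) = -22.06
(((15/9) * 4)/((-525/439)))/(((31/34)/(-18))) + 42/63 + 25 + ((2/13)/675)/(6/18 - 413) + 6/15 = 53480884838/392894775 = 136.12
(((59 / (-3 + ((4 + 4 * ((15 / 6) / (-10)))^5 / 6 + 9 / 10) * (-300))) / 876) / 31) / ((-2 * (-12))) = -59 / 8096615712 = -0.00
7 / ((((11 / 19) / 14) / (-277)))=-515774 / 11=-46888.55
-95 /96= -0.99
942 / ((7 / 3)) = 2826 / 7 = 403.71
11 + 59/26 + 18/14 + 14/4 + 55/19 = 36222/1729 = 20.95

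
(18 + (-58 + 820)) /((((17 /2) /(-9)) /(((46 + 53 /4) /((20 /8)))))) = -332748 /17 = -19573.41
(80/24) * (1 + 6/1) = 70/3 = 23.33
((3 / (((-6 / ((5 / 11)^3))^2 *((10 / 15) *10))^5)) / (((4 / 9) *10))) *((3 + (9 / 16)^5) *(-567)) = -12034234464168548583984375 / 153486565539052170797353197517736613257412608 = -0.00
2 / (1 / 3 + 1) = 3 / 2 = 1.50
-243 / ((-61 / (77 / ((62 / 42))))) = 392931 / 1891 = 207.79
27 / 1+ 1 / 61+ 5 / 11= 18433 / 671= 27.47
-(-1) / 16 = 1 / 16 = 0.06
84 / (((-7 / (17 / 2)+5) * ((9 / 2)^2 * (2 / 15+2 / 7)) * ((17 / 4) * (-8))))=-490 / 7029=-0.07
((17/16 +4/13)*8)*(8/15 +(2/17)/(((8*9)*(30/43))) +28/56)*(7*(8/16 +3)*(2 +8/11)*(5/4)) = 442574125/466752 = 948.20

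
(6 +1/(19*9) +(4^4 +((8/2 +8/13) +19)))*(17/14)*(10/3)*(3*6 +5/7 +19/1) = 4749321280/108927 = 43600.96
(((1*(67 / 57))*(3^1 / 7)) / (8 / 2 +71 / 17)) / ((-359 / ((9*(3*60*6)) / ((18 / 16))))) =-9840960 / 6636833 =-1.48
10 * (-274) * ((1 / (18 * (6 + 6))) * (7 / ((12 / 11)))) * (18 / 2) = -52745 / 72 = -732.57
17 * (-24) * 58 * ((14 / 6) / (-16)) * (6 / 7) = 2958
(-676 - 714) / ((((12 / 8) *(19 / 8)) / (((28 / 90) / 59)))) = -62272 / 30267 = -2.06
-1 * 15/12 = -5/4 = -1.25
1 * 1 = 1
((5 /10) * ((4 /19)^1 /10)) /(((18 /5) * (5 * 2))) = 1 /3420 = 0.00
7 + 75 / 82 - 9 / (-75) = 16471 / 2050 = 8.03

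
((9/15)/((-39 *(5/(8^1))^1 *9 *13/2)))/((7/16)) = -256/266175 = -0.00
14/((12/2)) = 7/3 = 2.33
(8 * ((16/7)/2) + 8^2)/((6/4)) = 1024/21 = 48.76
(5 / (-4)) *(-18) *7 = 157.50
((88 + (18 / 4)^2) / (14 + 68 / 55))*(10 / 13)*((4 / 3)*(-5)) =-595375 / 16341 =-36.43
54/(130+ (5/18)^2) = 17496/42145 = 0.42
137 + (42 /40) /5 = 13721 /100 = 137.21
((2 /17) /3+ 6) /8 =77 /102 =0.75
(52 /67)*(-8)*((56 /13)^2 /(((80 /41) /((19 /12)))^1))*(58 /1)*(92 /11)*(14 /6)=-45624422144 /431145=-105821.53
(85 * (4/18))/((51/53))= 530/27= 19.63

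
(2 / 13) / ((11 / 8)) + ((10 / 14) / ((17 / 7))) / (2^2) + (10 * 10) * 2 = 1946603 / 9724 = 200.19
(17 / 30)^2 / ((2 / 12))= 1.93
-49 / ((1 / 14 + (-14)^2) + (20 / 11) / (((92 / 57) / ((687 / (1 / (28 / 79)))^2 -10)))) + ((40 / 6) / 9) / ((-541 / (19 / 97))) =-699103638887554 / 699220251860723325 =-0.00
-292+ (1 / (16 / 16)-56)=-347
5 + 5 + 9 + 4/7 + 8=193/7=27.57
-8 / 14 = -4 / 7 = -0.57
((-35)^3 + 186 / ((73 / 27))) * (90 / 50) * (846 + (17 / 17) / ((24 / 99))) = -191269127277 / 2920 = -65503125.78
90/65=18/13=1.38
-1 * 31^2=-961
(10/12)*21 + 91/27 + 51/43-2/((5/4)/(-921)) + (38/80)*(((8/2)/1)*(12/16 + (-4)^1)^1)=69171517/46440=1489.48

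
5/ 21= 0.24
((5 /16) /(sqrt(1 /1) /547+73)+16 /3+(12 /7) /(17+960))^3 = 342873911723853733812712385765875 /2252499538384369606883260760064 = 152.22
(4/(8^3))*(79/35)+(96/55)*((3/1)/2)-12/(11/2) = 22373/49280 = 0.45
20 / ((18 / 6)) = 20 / 3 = 6.67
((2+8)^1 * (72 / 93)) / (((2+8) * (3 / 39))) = 312 / 31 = 10.06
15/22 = 0.68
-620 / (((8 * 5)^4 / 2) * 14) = -31 / 896000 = -0.00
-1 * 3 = -3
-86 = -86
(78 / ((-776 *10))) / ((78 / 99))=-99 / 7760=-0.01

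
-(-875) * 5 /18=4375 /18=243.06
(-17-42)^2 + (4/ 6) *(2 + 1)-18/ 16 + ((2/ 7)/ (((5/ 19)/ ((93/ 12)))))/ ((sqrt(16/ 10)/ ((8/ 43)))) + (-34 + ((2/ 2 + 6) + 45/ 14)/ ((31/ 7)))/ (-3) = 3493.68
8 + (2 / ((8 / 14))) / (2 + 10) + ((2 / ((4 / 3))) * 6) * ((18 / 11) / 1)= 6077 / 264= 23.02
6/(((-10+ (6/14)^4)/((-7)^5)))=242121642/23929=10118.34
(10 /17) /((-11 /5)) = -50 /187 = -0.27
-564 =-564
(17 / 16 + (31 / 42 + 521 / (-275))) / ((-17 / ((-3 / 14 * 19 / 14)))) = -164939 / 102625600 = -0.00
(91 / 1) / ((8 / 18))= 819 / 4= 204.75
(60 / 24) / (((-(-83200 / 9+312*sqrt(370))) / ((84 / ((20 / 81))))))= 413343*sqrt(370) / 77016160+76545 / 481351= 0.26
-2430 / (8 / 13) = -15795 / 4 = -3948.75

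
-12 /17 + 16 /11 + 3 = 701 /187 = 3.75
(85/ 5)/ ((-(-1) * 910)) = 17/ 910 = 0.02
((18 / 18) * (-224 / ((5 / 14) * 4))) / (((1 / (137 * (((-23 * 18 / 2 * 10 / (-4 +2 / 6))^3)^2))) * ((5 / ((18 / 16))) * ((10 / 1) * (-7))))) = 3960050321461435375608000 / 1771561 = 2235345168166061104.08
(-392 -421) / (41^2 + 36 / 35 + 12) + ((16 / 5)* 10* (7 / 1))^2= 2974956761 / 59291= 50175.52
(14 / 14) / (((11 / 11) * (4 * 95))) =1 / 380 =0.00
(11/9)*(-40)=-440/9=-48.89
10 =10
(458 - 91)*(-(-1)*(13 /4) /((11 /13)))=62023 /44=1409.61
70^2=4900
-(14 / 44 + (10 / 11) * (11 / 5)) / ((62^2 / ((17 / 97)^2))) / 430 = -14739 / 342151134160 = -0.00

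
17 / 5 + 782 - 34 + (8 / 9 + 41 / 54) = 203323 / 270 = 753.05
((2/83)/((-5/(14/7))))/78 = -2/16185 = -0.00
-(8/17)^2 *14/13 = -896/3757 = -0.24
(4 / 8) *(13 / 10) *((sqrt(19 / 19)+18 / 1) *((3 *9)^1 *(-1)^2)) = 6669 / 20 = 333.45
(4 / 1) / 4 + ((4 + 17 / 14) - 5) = 17 / 14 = 1.21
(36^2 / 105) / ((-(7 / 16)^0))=-12.34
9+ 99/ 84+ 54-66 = -51/ 28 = -1.82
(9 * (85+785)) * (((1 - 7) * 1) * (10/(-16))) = 58725/2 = 29362.50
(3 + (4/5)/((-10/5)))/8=13/40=0.32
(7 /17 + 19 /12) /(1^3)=407 /204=2.00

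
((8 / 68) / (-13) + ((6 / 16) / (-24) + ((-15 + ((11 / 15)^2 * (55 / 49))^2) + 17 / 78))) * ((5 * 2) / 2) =-993179109541 / 13753696320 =-72.21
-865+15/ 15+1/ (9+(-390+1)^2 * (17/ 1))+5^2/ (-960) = -213377050973/ 246956736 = -864.03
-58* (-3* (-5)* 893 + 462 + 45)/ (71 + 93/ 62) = -55608/ 5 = -11121.60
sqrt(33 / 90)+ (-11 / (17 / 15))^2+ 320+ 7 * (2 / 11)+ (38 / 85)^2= sqrt(330) / 30+ 33035909 / 79475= 416.28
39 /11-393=-4284 /11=-389.45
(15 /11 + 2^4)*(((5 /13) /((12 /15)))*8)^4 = 1193750000 /314171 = 3799.68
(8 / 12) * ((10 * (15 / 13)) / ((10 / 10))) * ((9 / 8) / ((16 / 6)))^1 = 675 / 208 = 3.25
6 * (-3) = -18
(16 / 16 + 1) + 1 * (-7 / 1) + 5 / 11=-50 / 11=-4.55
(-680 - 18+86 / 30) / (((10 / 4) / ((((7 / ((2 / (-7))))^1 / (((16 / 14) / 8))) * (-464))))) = -1659477904 / 75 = -22126372.05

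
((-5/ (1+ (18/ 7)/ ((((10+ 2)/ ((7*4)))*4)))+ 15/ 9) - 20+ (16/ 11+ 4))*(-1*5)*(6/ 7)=4910/ 77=63.77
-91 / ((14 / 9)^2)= -1053 / 28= -37.61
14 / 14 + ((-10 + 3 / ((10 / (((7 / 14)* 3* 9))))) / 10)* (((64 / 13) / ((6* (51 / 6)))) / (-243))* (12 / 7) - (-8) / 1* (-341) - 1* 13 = -216391468 / 78975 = -2740.00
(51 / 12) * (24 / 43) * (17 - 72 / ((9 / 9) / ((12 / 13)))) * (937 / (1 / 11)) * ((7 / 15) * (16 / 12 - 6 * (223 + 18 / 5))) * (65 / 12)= 4151982813.67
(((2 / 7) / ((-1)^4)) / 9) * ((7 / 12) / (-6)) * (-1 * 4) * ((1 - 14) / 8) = -13 / 648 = -0.02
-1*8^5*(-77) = 2523136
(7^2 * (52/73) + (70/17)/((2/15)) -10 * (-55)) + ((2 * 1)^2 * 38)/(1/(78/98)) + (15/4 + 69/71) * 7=13294584071/17269756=769.82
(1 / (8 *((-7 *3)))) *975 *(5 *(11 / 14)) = -17875 / 784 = -22.80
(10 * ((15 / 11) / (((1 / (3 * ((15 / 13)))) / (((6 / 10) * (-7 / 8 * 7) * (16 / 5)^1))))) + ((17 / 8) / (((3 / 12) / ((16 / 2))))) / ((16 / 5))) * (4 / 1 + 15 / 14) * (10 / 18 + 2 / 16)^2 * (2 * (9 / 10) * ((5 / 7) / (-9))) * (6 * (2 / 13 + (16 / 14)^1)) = 8954217895 / 6424704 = 1393.72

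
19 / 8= 2.38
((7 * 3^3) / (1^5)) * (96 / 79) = 18144 / 79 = 229.67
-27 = -27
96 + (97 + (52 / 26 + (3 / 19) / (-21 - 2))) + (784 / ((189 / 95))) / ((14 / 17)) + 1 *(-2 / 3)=7938898 / 11799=672.84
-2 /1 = -2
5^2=25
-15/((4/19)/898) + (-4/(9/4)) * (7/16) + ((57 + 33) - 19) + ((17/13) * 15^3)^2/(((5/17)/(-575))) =-115841825514899/3042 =-38080810491.42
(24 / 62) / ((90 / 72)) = 48 / 155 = 0.31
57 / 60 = 19 / 20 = 0.95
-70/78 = -35/39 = -0.90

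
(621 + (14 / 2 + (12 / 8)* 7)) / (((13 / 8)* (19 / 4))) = 20432 / 247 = 82.72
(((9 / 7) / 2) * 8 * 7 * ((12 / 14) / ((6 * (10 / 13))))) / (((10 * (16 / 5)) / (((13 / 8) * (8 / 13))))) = 117 / 560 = 0.21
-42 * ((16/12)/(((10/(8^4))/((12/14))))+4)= -99144/5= -19828.80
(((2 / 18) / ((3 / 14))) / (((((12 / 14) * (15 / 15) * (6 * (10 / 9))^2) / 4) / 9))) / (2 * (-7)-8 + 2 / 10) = -0.02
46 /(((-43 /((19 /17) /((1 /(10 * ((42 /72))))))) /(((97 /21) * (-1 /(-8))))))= -211945 /52632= -4.03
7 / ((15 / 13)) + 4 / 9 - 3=158 / 45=3.51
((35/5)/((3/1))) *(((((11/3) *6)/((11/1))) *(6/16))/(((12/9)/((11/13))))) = 231/208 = 1.11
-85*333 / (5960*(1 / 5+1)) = -3.96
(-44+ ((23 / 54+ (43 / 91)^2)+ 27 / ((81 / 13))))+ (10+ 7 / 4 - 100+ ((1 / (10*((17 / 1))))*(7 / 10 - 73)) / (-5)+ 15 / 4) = -234581979599 / 1900489500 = -123.43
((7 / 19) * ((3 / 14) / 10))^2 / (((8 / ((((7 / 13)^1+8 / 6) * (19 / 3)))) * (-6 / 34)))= -1241 / 2371200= -0.00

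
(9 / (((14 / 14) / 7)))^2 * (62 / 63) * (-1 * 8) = -31248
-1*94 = -94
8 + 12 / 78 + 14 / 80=4331 / 520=8.33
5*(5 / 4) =25 / 4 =6.25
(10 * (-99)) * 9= -8910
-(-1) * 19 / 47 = 19 / 47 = 0.40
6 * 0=0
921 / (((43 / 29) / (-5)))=-3105.70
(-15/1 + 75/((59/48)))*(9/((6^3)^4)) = 905/4756672512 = 0.00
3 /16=0.19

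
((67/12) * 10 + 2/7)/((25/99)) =222.23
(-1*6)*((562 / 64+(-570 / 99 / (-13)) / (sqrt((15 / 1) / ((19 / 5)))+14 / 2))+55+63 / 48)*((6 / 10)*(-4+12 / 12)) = 861453261 / 1224080 - 855*sqrt(57) / 30602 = 703.54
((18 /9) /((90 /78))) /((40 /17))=221 /300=0.74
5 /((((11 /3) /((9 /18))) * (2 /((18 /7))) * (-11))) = -135 /1694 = -0.08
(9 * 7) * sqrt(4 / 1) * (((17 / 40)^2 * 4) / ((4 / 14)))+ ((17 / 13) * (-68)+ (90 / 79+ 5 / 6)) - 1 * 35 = 242378569 / 1232400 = 196.67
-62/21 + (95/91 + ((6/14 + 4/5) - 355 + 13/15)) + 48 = -27920/91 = -306.81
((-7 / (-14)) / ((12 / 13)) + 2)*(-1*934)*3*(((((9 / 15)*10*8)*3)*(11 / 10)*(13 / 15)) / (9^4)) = -8147282 / 54675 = -149.01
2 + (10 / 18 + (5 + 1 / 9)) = 23 / 3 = 7.67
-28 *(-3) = 84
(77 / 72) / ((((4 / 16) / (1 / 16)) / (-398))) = -15323 / 144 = -106.41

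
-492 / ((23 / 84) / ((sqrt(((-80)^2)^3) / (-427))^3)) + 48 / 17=13471164923916278764176 / 4348728979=3097724642986.15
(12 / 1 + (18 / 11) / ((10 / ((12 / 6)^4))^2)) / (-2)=-2226 / 275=-8.09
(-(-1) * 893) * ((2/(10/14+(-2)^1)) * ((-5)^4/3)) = -7813750/27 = -289398.15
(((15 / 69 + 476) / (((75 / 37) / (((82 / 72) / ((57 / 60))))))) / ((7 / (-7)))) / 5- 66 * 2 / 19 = -2073889 / 32775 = -63.28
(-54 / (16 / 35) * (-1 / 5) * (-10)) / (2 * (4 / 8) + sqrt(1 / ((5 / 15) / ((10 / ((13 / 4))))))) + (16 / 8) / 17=209701 / 7276- 945 * sqrt(390) / 214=-58.39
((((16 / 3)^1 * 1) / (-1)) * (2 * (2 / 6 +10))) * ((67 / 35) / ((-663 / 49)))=465248 / 29835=15.59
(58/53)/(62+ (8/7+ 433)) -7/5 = -1286453/920345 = -1.40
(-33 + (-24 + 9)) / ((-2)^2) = -12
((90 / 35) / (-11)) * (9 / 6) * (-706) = 19062 / 77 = 247.56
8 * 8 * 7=448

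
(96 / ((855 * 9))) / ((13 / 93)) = 992 / 11115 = 0.09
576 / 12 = 48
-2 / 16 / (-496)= 1 / 3968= 0.00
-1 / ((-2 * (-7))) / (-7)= 1 / 98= 0.01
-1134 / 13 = -87.23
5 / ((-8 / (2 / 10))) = -1 / 8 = -0.12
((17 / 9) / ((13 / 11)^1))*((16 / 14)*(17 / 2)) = 12716 / 819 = 15.53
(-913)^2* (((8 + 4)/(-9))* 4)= -13337104/3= -4445701.33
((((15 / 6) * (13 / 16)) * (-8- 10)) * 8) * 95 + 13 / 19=-1055899 / 38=-27786.82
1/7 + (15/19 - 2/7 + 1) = 1.65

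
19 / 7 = 2.71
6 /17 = 0.35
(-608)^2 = 369664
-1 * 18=-18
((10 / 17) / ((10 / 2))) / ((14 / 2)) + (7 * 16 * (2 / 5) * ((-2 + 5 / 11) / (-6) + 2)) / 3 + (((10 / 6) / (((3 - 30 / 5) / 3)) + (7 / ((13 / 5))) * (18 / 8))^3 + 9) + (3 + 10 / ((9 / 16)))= 3681698854853 / 24847542720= 148.17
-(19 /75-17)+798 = 61106 /75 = 814.75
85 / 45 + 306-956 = -5833 / 9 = -648.11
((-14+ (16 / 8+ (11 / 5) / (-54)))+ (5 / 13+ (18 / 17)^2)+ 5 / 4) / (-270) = 18837259 / 547770600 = 0.03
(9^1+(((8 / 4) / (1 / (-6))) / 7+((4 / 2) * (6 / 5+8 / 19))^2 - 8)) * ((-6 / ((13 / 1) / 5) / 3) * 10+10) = 3713538 / 164255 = 22.61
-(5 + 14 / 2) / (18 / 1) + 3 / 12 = -5 / 12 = -0.42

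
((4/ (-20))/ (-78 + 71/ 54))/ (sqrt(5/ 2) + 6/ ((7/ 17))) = 77112/ 425756915- 2646 * sqrt(10)/ 425756915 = 0.00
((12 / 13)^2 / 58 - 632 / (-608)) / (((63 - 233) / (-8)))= 392651 / 7915115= 0.05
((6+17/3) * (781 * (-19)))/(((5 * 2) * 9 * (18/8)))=-207746/243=-854.92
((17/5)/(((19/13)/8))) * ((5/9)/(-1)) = -1768/171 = -10.34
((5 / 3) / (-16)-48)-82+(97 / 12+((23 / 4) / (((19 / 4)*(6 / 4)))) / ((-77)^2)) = -219932057 / 1802416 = -122.02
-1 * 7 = -7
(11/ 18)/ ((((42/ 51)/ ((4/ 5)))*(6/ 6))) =187/ 315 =0.59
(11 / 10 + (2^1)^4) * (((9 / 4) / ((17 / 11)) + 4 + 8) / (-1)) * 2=-31293 / 68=-460.19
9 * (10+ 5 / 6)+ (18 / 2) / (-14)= 678 / 7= 96.86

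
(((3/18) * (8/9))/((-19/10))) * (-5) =200/513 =0.39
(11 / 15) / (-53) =-11 / 795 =-0.01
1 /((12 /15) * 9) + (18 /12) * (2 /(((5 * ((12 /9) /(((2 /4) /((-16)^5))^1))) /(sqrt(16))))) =13107119 /94371840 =0.14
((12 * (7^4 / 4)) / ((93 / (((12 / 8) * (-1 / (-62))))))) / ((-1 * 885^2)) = -2401 / 1003572300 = -0.00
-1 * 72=-72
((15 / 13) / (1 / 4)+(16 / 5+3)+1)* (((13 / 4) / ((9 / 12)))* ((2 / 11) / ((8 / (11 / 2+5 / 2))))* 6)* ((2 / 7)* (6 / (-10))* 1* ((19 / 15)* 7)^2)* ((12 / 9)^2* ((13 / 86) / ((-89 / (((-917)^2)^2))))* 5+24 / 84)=8036042156518.42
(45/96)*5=75/32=2.34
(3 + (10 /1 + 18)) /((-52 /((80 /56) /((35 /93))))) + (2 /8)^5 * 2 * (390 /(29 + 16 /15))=-2.24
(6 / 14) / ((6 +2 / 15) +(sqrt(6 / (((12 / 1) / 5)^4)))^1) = 1589760 / 22641857 -45000*sqrt(6) / 22641857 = 0.07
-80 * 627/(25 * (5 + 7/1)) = -836/5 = -167.20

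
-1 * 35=-35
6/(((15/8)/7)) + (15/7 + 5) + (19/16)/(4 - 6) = 32423/1120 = 28.95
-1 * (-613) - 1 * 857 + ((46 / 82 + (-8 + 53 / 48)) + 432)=357517 / 1968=181.67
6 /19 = 0.32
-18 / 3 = -6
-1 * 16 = -16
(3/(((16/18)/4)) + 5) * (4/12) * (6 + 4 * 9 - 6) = 222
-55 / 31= -1.77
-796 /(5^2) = -796 /25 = -31.84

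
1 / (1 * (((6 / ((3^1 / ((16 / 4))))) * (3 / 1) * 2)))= 0.02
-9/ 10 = -0.90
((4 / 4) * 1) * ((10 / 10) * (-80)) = -80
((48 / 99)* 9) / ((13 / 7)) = 336 / 143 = 2.35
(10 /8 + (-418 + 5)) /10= -1647 /40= -41.18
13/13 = 1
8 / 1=8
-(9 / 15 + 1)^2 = -64 / 25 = -2.56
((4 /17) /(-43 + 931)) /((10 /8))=2 /9435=0.00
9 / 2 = 4.50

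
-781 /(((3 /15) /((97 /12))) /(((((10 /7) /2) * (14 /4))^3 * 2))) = -47348125 /48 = -986419.27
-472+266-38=-244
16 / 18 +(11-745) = -733.11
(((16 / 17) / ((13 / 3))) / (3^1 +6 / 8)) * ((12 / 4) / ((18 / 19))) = 608 / 3315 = 0.18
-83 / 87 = -0.95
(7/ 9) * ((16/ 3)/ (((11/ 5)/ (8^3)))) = 286720/ 297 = 965.39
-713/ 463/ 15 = -713/ 6945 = -0.10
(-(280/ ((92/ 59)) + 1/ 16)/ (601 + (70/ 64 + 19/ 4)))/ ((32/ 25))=-1652575/ 7146192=-0.23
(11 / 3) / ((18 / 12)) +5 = 67 / 9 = 7.44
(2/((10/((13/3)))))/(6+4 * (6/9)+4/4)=13/145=0.09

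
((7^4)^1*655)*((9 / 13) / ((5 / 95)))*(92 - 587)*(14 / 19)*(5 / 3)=-163477487250 / 13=-12575191326.92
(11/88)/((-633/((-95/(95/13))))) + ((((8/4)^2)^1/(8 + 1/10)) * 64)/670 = 455645/9160776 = 0.05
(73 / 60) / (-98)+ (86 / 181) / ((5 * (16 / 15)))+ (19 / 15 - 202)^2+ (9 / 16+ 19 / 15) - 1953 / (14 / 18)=37784.78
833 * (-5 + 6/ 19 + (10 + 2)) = 115787/ 19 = 6094.05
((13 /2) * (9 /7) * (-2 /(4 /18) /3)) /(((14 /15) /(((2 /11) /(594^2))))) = -65 /4695768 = -0.00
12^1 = 12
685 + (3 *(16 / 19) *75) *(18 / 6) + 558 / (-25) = 584773 / 475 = 1231.10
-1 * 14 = -14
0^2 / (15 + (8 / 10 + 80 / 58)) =0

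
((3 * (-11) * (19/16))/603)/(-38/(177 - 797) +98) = -32395/48881592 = -0.00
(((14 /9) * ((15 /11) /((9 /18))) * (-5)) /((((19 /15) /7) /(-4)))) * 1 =98000 /209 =468.90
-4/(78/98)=-196/39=-5.03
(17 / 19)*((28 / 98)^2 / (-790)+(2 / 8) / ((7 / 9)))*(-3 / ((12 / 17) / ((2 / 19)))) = -7189453 / 55897240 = -0.13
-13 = -13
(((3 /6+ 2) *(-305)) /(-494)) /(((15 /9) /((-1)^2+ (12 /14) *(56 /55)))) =18849 /10868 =1.73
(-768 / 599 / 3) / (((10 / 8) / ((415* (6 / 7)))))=-509952 / 4193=-121.62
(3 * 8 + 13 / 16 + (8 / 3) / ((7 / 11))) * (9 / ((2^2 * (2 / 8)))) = 29235 / 112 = 261.03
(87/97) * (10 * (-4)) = -3480/97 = -35.88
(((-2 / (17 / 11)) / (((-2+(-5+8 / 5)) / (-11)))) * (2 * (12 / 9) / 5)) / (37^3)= -1936 / 69749181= -0.00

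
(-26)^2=676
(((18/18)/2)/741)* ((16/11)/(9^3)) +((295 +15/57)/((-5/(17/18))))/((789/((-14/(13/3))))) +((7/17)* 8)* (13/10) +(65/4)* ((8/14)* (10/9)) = 13787934303256/929846232315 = 14.83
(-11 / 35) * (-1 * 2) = 22 / 35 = 0.63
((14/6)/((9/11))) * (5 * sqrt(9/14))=55 * sqrt(14)/18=11.43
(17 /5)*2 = 6.80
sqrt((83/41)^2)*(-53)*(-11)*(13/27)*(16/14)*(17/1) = 85551752/7749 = 11040.36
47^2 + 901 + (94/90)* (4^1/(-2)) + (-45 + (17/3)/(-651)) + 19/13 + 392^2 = 19895882161/126945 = 156728.36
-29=-29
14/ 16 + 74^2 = 43815/ 8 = 5476.88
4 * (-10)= -40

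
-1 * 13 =-13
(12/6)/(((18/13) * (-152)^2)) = 13/207936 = 0.00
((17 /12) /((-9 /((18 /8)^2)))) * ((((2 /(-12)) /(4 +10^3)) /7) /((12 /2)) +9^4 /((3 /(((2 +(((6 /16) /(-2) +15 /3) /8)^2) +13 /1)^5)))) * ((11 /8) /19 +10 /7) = -948283224279428461267244532354138181795 /423754491680049240261770870784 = -2237812797.03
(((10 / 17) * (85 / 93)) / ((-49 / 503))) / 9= -25150 / 41013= -0.61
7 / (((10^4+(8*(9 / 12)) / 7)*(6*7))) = 7 / 420036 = 0.00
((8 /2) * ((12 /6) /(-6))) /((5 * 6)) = -0.04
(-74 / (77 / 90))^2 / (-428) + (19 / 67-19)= -1538497662 / 42505001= -36.20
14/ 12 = 7/ 6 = 1.17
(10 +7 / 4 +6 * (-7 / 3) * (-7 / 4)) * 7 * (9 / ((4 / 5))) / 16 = 45675 / 256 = 178.42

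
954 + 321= 1275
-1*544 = -544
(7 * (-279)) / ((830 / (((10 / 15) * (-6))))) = 3906 / 415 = 9.41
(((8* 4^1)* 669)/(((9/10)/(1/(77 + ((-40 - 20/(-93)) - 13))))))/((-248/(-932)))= 2078360/563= 3691.58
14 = 14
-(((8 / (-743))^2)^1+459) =-253390555 / 552049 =-459.00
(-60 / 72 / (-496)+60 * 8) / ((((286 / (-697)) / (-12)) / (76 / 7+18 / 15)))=42016600699 / 248248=169252.52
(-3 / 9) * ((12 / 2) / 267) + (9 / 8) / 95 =883 / 202920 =0.00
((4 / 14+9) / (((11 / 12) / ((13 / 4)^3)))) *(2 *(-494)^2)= 26137170735 / 154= 169721887.89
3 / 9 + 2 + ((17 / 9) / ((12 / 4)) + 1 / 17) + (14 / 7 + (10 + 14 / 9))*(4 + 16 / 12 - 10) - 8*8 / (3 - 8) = -108869 / 2295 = -47.44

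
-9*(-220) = 1980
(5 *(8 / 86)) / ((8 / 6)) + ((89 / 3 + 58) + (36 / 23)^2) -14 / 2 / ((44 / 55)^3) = 335389925 / 4367424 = 76.79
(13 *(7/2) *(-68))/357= -26/3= -8.67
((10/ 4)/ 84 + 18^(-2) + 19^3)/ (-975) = -31112573/ 4422600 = -7.03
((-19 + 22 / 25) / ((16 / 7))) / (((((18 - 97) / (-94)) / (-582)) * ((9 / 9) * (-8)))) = -43369767 / 63200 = -686.23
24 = 24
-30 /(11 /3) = -90 /11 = -8.18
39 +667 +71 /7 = 716.14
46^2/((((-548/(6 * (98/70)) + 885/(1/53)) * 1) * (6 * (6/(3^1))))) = 3703/983635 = 0.00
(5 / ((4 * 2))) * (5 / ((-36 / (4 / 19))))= -25 / 1368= -0.02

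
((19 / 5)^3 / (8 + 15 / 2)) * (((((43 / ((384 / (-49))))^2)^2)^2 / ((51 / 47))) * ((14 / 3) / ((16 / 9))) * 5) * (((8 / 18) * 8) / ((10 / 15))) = 876542515238958120577267899655811 / 4671557322233614014873600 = 187633899.10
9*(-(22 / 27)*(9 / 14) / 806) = -33 / 5642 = -0.01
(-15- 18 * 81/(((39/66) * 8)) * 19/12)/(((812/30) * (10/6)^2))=-1413369/211120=-6.69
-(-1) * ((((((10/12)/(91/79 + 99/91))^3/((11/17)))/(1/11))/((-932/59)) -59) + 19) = -33664368856721581715/840444676068208896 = -40.06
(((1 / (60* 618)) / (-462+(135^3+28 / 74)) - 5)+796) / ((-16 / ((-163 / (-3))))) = -435136337374579831 / 161995332412800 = -2686.10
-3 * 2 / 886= -3 / 443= -0.01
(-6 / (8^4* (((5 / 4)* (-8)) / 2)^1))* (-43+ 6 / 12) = -51 / 4096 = -0.01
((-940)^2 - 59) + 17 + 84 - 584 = 883058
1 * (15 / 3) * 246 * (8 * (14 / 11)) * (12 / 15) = 110208 / 11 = 10018.91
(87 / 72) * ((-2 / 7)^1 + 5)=319 / 56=5.70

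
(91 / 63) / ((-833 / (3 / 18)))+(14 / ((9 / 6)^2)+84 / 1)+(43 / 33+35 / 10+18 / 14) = 23827358 / 247401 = 96.31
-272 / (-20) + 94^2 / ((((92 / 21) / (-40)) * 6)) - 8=-1545656 / 115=-13440.49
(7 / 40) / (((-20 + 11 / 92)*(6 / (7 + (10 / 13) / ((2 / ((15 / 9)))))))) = -0.01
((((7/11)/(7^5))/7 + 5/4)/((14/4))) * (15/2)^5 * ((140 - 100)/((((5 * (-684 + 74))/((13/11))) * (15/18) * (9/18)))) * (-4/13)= 84234947625/868367269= 97.00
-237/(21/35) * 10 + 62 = -3888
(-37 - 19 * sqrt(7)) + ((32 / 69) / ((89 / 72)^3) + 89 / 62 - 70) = -105875667071 / 1005285794 - 19 * sqrt(7) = -155.59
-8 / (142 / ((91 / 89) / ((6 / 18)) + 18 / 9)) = -1804 / 6319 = -0.29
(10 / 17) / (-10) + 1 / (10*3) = -13 / 510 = -0.03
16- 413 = -397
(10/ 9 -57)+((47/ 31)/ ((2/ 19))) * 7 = 25073/ 558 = 44.93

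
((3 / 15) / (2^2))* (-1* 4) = -1 / 5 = -0.20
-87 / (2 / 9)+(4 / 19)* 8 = -14813 / 38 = -389.82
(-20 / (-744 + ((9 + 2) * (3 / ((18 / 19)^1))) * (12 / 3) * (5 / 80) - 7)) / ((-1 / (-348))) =33408 / 3563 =9.38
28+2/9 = 254/9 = 28.22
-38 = -38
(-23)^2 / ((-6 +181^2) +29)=529 / 32784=0.02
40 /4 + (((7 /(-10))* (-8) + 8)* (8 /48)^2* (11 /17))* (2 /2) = 461 /45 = 10.24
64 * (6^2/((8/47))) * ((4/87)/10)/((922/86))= 388032/66845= 5.80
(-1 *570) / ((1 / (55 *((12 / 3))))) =-125400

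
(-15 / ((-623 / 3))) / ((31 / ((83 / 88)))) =3735 / 1699544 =0.00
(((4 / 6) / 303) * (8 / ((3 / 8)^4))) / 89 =65536 / 6552981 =0.01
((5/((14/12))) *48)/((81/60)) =3200/21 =152.38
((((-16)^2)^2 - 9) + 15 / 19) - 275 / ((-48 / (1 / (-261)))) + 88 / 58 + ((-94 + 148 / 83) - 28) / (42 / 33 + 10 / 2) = 29768000712547 / 454403088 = 65510.12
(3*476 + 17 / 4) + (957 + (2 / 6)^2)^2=297268033 / 324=917493.93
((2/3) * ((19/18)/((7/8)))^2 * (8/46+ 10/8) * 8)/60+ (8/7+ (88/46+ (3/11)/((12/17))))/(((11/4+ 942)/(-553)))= -312613917811/170761918635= -1.83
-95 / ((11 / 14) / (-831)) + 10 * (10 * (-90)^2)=10015230 / 11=910475.45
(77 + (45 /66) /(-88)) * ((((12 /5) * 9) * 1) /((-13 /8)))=-8049078 /7865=-1023.40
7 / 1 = 7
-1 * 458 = -458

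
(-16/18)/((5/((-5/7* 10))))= 80/63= 1.27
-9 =-9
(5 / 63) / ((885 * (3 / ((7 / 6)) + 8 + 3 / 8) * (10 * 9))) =4 / 43942905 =0.00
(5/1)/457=5/457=0.01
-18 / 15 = -6 / 5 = -1.20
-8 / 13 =-0.62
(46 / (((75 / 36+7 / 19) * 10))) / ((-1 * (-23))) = 228 / 2795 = 0.08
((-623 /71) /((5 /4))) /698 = -1246 /123895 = -0.01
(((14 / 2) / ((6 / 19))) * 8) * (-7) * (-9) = 11172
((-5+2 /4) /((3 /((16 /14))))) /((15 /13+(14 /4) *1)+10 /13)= -104 /329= -0.32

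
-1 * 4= -4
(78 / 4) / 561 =13 / 374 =0.03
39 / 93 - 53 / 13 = -1474 / 403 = -3.66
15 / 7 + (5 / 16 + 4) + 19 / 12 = 2701 / 336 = 8.04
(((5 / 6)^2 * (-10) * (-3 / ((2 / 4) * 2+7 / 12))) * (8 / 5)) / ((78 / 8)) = 1600 / 741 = 2.16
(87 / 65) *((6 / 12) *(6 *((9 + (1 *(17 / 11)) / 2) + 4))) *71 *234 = 918800.67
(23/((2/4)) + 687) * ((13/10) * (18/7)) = 85761/35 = 2450.31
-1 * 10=-10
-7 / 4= -1.75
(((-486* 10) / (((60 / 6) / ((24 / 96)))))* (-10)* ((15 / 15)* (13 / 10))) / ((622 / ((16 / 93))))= 4212 / 9641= 0.44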